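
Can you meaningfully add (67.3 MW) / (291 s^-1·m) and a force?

In SI base units:
  (67.3 MW) / (291 s^-1·m):  [kg·m²·s⁻³] / [m·s⁻¹] = kg·m·s⁻²
  a force:  [force] = kg·m·s⁻²
Both are kg·m·s⁻², so they have the same dimensions and can be added.

Yes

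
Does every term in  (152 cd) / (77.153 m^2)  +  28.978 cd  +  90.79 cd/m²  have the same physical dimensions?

No

Work out the base dimensions of each:
  (152 cd) / (77.153 m^2):  [cd] / [m²] = m⁻²·cd
  28.978 cd:  cd
  90.79 cd/m²:  cd·m⁻² = m⁻²·cd
The terms do not share a single dimension (cd vs m⁻²·cd).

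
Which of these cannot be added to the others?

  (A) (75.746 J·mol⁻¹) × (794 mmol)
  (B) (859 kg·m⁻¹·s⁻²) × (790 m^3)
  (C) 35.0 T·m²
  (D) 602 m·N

Dimensions:
  (A) [kg·m²·s⁻²·mol⁻¹] · [mol] = kg·m²·s⁻²
  (B) [kg·m⁻¹·s⁻²] · [m³] = kg·m²·s⁻²
  (C) T·m² = Wb·m⁻²·m² = kg·m²·s⁻²·A⁻¹
  (D) N·m = kg·m·s⁻²·m = kg·m²·s⁻²
All reduce to kg·m²·s⁻² except (C), which is kg·m²·s⁻²·A⁻¹.

(C)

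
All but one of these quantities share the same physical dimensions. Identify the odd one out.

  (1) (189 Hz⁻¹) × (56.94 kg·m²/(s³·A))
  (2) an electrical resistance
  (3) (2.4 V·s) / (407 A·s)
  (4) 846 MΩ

(1)

Dimensions:
  (1) [s] · [kg·m²·s⁻³·A⁻¹] = kg·m²·s⁻²·A⁻¹
  (2) [electrical resistance] = kg·m²·s⁻³·A⁻²
  (3) [kg·m²·s⁻²·A⁻¹] / [s·A] = kg·m²·s⁻³·A⁻²
  (4) Ω = V·A⁻¹ = kg·m²·s⁻³·A⁻²
All reduce to kg·m²·s⁻³·A⁻² except (1), which is kg·m²·s⁻²·A⁻¹.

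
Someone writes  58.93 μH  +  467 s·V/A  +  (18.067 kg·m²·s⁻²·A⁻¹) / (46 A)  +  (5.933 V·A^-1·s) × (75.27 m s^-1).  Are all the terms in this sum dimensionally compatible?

Dimensions:
  58.93 μH:  H = V·s·A⁻¹ = kg·m²·s⁻²·A⁻²
  467 s·V/A:  V·s·A⁻¹ = J·C⁻¹·s·A⁻¹ = kg·m²·s⁻²·A⁻²
  (18.067 kg·m²·s⁻²·A⁻¹) / (46 A):  [kg·m²·s⁻²·A⁻¹] / [A] = kg·m²·s⁻²·A⁻²
  (5.933 V·A^-1·s) × (75.27 m s^-1):  [kg·m²·s⁻²·A⁻²] · [m·s⁻¹] = kg·m³·s⁻³·A⁻²
The terms do not share a single dimension (kg·m²·s⁻²·A⁻² vs kg·m³·s⁻³·A⁻²).

No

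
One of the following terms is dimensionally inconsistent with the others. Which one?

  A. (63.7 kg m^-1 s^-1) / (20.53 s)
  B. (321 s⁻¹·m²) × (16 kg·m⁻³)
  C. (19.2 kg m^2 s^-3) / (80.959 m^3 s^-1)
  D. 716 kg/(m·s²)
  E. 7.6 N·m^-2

B.

In SI base units:
  A. [kg·m⁻¹·s⁻¹] / [s] = kg·m⁻¹·s⁻²
  B. [m²·s⁻¹] · [kg·m⁻³] = kg·m⁻¹·s⁻¹
  C. [kg·m²·s⁻³] / [m³·s⁻¹] = kg·m⁻¹·s⁻²
  D. kg·m⁻¹·s⁻²
  E. N·m⁻² = kg·m·s⁻²·m⁻² = kg·m⁻¹·s⁻²
All reduce to kg·m⁻¹·s⁻² except B., which is kg·m⁻¹·s⁻¹.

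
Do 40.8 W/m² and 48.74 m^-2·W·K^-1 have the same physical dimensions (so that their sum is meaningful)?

No

In SI base units:
  40.8 W/m²:  W·m⁻² = J·s⁻¹·m⁻² = kg·s⁻³
  48.74 m^-2·W·K^-1:  W·m⁻²·K⁻¹ = J·s⁻¹·m⁻²·K⁻¹ = kg·s⁻³·K⁻¹
kg·s⁻³ ≠ kg·s⁻³·K⁻¹, so they cannot be added.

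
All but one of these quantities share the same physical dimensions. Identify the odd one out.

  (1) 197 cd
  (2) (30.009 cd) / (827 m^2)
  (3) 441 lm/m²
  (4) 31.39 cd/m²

Expand each in SI base units:
  (1) cd
  (2) [cd] / [m²] = m⁻²·cd
  (3) lm·m⁻² = cd·m⁻² = m⁻²·cd
  (4) cd·m⁻² = m⁻²·cd
All reduce to m⁻²·cd except (1), which is cd.

(1)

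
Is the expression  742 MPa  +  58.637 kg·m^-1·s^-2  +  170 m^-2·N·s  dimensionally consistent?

Reduce each to base SI dimensions:
  742 MPa:  Pa = N·m⁻² = kg·m⁻¹·s⁻²
  58.637 kg·m^-1·s^-2:  kg·m⁻¹·s⁻²
  170 m^-2·N·s:  N·s·m⁻² = kg·m·s⁻²·s·m⁻² = kg·m⁻¹·s⁻¹
The terms do not share a single dimension (kg·m⁻¹·s⁻² vs kg·m⁻¹·s⁻¹).

No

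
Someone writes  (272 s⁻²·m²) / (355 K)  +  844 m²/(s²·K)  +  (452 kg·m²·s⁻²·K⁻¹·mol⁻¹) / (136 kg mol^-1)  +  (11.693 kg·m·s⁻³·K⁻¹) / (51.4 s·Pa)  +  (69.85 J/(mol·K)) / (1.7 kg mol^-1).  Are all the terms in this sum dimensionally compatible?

Yes

Reduce each to base SI dimensions:
  (272 s⁻²·m²) / (355 K):  [m²·s⁻²] / [K] = m²·s⁻²·K⁻¹
  844 m²/(s²·K):  m²·s⁻²·K⁻¹
  (452 kg·m²·s⁻²·K⁻¹·mol⁻¹) / (136 kg mol^-1):  [kg·m²·s⁻²·K⁻¹·mol⁻¹] / [kg·mol⁻¹] = m²·s⁻²·K⁻¹
  (11.693 kg·m·s⁻³·K⁻¹) / (51.4 s·Pa):  [kg·m·s⁻³·K⁻¹] / [kg·m⁻¹·s⁻¹] = m²·s⁻²·K⁻¹
  (69.85 J/(mol·K)) / (1.7 kg mol^-1):  [kg·m²·s⁻²·K⁻¹·mol⁻¹] / [kg·mol⁻¹] = m²·s⁻²·K⁻¹
Every term reduces to m²·s⁻²·K⁻¹.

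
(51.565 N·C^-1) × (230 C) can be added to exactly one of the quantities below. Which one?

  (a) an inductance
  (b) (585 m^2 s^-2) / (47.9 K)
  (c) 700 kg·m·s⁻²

(c)

Reference: [kg·m·s⁻³·A⁻¹] · [s·A] = kg·m·s⁻².
Each option:
  (a) [inductance] = kg·m²·s⁻²·A⁻²
  (b) [m²·s⁻²] / [K] = m²·s⁻²·K⁻¹
  (c) kg·m·s⁻²  ← same
Only (c) matches kg·m·s⁻².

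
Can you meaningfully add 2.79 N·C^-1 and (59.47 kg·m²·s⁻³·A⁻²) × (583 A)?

Dimensions:
  2.79 N·C^-1:  N·C⁻¹ = kg·m·s⁻²·(s·A)⁻¹ = kg·m·s⁻³·A⁻¹
  (59.47 kg·m²·s⁻³·A⁻²) × (583 A):  [kg·m²·s⁻³·A⁻²] · [A] = kg·m²·s⁻³·A⁻¹
kg·m·s⁻³·A⁻¹ ≠ kg·m²·s⁻³·A⁻¹, so they cannot be added.

No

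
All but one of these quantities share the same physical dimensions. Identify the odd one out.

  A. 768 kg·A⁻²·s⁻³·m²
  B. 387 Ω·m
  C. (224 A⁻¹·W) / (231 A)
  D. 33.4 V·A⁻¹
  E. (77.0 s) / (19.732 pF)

B.

Expand each in SI base units:
  A. kg·m²·s⁻³·A⁻²
  B. Ω·m = V·A⁻¹·m = kg·m³·s⁻³·A⁻²
  C. [kg·m²·s⁻³·A⁻¹] / [A] = kg·m²·s⁻³·A⁻²
  D. V·A⁻¹ = J·C⁻¹·A⁻¹ = kg·m²·s⁻³·A⁻²
  E. [s] / [kg⁻¹·m⁻²·s⁴·A²] = kg·m²·s⁻³·A⁻²
All reduce to kg·m²·s⁻³·A⁻² except B., which is kg·m³·s⁻³·A⁻².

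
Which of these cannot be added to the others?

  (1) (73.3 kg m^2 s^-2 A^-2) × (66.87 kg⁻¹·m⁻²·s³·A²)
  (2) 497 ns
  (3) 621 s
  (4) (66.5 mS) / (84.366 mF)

Reduce each to base SI dimensions:
  (1) [kg·m²·s⁻²·A⁻²] · [kg⁻¹·m⁻²·s³·A²] = s
  (2) s
  (3) s
  (4) [kg⁻¹·m⁻²·s³·A²] / [kg⁻¹·m⁻²·s⁴·A²] = s⁻¹
All reduce to s except (4), which is s⁻¹.

(4)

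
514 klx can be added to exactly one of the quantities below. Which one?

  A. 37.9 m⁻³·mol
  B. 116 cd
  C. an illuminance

Reference: lx = lm·m⁻² = m⁻²·cd.
Each option:
  A. mol·m⁻³ = m⁻³·mol
  B. cd
  C. [illuminance] = m⁻²·cd  ← same
Only C. matches m⁻²·cd.

C.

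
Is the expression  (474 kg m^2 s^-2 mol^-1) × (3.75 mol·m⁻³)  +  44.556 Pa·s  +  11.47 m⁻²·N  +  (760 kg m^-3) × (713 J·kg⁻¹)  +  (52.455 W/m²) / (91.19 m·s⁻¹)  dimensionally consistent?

No

Reduce each to base SI dimensions:
  (474 kg m^2 s^-2 mol^-1) × (3.75 mol·m⁻³):  [kg·m²·s⁻²·mol⁻¹] · [m⁻³·mol] = kg·m⁻¹·s⁻²
  44.556 Pa·s:  Pa·s = N·m⁻²·s = kg·m⁻¹·s⁻¹
  11.47 m⁻²·N:  N·m⁻² = kg·m·s⁻²·m⁻² = kg·m⁻¹·s⁻²
  (760 kg m^-3) × (713 J·kg⁻¹):  [kg·m⁻³] · [m²·s⁻²] = kg·m⁻¹·s⁻²
  (52.455 W/m²) / (91.19 m·s⁻¹):  [kg·s⁻³] / [m·s⁻¹] = kg·m⁻¹·s⁻²
The terms do not share a single dimension (kg·m⁻¹·s⁻² vs kg·m⁻¹·s⁻¹).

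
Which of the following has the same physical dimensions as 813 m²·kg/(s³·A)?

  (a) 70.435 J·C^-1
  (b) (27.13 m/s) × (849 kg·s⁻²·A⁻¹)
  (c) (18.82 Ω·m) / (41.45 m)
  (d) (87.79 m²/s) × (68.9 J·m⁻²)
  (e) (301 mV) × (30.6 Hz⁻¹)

(a)

Reference: kg·m²·s⁻³·A⁻¹.
Each option:
  (a) J·C⁻¹ = N·m·(s·A)⁻¹ = kg·m²·s⁻³·A⁻¹  ← same
  (b) [m·s⁻¹] · [kg·s⁻²·A⁻¹] = kg·m·s⁻³·A⁻¹
  (c) [kg·m³·s⁻³·A⁻²] / [m] = kg·m²·s⁻³·A⁻²
  (d) [m²·s⁻¹] · [kg·s⁻²] = kg·m²·s⁻³
  (e) [kg·m²·s⁻³·A⁻¹] · [s] = kg·m²·s⁻²·A⁻¹
Only (a) matches kg·m²·s⁻³·A⁻¹.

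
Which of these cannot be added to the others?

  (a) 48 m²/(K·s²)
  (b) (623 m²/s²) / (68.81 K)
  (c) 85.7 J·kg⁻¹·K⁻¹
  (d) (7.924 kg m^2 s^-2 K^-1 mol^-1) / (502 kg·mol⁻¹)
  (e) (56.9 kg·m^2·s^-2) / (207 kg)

(e)

Expand each in SI base units:
  (a) m²·s⁻²·K⁻¹
  (b) [m²·s⁻²] / [K] = m²·s⁻²·K⁻¹
  (c) J·kg⁻¹·K⁻¹ = N·m·kg⁻¹·K⁻¹ = m²·s⁻²·K⁻¹
  (d) [kg·m²·s⁻²·K⁻¹·mol⁻¹] / [kg·mol⁻¹] = m²·s⁻²·K⁻¹
  (e) [kg·m²·s⁻²] / [kg] = m²·s⁻²
All reduce to m²·s⁻²·K⁻¹ except (e), which is m²·s⁻².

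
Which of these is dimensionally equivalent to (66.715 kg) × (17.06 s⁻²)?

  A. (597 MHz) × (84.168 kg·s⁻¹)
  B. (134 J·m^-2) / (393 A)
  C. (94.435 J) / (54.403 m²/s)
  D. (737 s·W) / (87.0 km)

A.

Reference: [kg] · [s⁻²] = kg·s⁻².
Each option:
  A. [s⁻¹] · [kg·s⁻¹] = kg·s⁻²  ← same
  B. [kg·s⁻²] / [A] = kg·s⁻²·A⁻¹
  C. [kg·m²·s⁻²] / [m²·s⁻¹] = kg·s⁻¹
  D. [kg·m²·s⁻²] / [m] = kg·m·s⁻²
Only A. matches kg·s⁻².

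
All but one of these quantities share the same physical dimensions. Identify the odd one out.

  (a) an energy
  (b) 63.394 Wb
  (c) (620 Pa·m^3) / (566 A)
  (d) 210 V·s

(a)

In SI base units:
  (a) [energy] = kg·m²·s⁻²
  (b) Wb = V·s = kg·m²·s⁻²·A⁻¹
  (c) [kg·m²·s⁻²] / [A] = kg·m²·s⁻²·A⁻¹
  (d) V·s = J·C⁻¹·s = kg·m²·s⁻²·A⁻¹
All reduce to kg·m²·s⁻²·A⁻¹ except (a), which is kg·m²·s⁻².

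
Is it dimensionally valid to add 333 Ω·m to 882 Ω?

In SI base units:
  333 Ω·m:  Ω·m = V·A⁻¹·m = kg·m³·s⁻³·A⁻²
  882 Ω:  Ω = V·A⁻¹ = kg·m²·s⁻³·A⁻²
kg·m³·s⁻³·A⁻² ≠ kg·m²·s⁻³·A⁻², so they cannot be added.

No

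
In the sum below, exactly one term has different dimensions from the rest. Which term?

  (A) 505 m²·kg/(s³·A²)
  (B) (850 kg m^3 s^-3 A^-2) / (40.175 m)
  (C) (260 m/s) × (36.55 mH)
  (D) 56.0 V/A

(C)

Expand each in SI base units:
  (A) kg·m²·s⁻³·A⁻²
  (B) [kg·m³·s⁻³·A⁻²] / [m] = kg·m²·s⁻³·A⁻²
  (C) [m·s⁻¹] · [kg·m²·s⁻²·A⁻²] = kg·m³·s⁻³·A⁻²
  (D) V·A⁻¹ = J·C⁻¹·A⁻¹ = kg·m²·s⁻³·A⁻²
All reduce to kg·m²·s⁻³·A⁻² except (C), which is kg·m³·s⁻³·A⁻².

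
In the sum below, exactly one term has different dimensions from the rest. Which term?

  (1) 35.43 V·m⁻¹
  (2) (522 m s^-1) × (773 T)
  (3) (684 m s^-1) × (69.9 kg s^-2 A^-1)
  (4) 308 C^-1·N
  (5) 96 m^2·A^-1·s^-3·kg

Dimensions:
  (1) V·m⁻¹ = J·C⁻¹·m⁻¹ = kg·m·s⁻³·A⁻¹
  (2) [m·s⁻¹] · [kg·s⁻²·A⁻¹] = kg·m·s⁻³·A⁻¹
  (3) [m·s⁻¹] · [kg·s⁻²·A⁻¹] = kg·m·s⁻³·A⁻¹
  (4) N·C⁻¹ = kg·m·s⁻²·(s·A)⁻¹ = kg·m·s⁻³·A⁻¹
  (5) kg·m²·s⁻³·A⁻¹
All reduce to kg·m·s⁻³·A⁻¹ except (5), which is kg·m²·s⁻³·A⁻¹.

(5)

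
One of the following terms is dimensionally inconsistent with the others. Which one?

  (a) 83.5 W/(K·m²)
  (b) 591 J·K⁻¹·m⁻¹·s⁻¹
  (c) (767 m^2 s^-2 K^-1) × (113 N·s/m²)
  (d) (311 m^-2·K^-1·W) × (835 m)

Dimensions:
  (a) W·m⁻²·K⁻¹ = J·s⁻¹·m⁻²·K⁻¹ = kg·s⁻³·K⁻¹
  (b) J·s⁻¹·m⁻¹·K⁻¹ = N·m·s⁻¹·m⁻¹·K⁻¹ = kg·m·s⁻³·K⁻¹
  (c) [m²·s⁻²·K⁻¹] · [kg·m⁻¹·s⁻¹] = kg·m·s⁻³·K⁻¹
  (d) [kg·s⁻³·K⁻¹] · [m] = kg·m·s⁻³·K⁻¹
All reduce to kg·m·s⁻³·K⁻¹ except (a), which is kg·s⁻³·K⁻¹.

(a)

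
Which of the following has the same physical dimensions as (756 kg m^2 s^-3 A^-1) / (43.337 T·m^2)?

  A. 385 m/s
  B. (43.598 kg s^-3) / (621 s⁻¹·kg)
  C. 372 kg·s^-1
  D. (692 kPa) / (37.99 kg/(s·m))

Reference: [kg·m²·s⁻³·A⁻¹] / [kg·m²·s⁻²·A⁻¹] = s⁻¹.
Each option:
  A. m·s⁻¹
  B. [kg·s⁻³] / [kg·s⁻¹] = s⁻²
  C. kg·s⁻¹
  D. [kg·m⁻¹·s⁻²] / [kg·m⁻¹·s⁻¹] = s⁻¹  ← same
Only D. matches s⁻¹.

D.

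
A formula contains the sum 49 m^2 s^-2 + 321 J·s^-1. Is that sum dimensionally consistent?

No

Work out the base dimensions of each:
  49 m^2 s^-2:  m²·s⁻²
  321 J·s^-1:  J·s⁻¹ = N·m·s⁻¹ = kg·m²·s⁻³
m²·s⁻² ≠ kg·m²·s⁻³, so they cannot be added.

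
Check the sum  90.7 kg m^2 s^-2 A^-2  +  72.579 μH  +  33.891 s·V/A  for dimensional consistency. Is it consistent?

Yes

Dimensions:
  90.7 kg m^2 s^-2 A^-2:  kg·m²·s⁻²·A⁻²
  72.579 μH:  H = V·s·A⁻¹ = kg·m²·s⁻²·A⁻²
  33.891 s·V/A:  V·s·A⁻¹ = J·C⁻¹·s·A⁻¹ = kg·m²·s⁻²·A⁻²
Every term reduces to kg·m²·s⁻²·A⁻².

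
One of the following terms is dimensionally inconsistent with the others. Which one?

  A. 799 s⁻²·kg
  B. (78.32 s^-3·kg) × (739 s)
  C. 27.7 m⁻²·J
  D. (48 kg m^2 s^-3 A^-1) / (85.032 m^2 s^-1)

Dimensions:
  A. kg·s⁻²
  B. [kg·s⁻³] · [s] = kg·s⁻²
  C. J·m⁻² = N·m·m⁻² = kg·s⁻²
  D. [kg·m²·s⁻³·A⁻¹] / [m²·s⁻¹] = kg·s⁻²·A⁻¹
All reduce to kg·s⁻² except D., which is kg·s⁻²·A⁻¹.

D.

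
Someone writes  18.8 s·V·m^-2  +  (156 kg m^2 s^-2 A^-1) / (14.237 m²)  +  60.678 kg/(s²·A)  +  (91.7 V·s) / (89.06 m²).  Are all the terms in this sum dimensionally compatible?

In SI base units:
  18.8 s·V·m^-2:  V·s·m⁻² = J·C⁻¹·s·m⁻² = kg·s⁻²·A⁻¹
  (156 kg m^2 s^-2 A^-1) / (14.237 m²):  [kg·m²·s⁻²·A⁻¹] / [m²] = kg·s⁻²·A⁻¹
  60.678 kg/(s²·A):  kg·s⁻²·A⁻¹
  (91.7 V·s) / (89.06 m²):  [kg·m²·s⁻²·A⁻¹] / [m²] = kg·s⁻²·A⁻¹
Every term reduces to kg·s⁻²·A⁻¹.

Yes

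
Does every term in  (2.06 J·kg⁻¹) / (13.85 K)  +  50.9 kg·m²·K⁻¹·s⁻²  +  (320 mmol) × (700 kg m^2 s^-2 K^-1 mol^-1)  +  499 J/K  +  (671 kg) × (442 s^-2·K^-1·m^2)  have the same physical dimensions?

No

Work out the base dimensions of each:
  (2.06 J·kg⁻¹) / (13.85 K):  [m²·s⁻²] / [K] = m²·s⁻²·K⁻¹
  50.9 kg·m²·K⁻¹·s⁻²:  kg·m²·s⁻²·K⁻¹
  (320 mmol) × (700 kg m^2 s^-2 K^-1 mol^-1):  [mol] · [kg·m²·s⁻²·K⁻¹·mol⁻¹] = kg·m²·s⁻²·K⁻¹
  499 J/K:  J·K⁻¹ = N·m·K⁻¹ = kg·m²·s⁻²·K⁻¹
  (671 kg) × (442 s^-2·K^-1·m^2):  [kg] · [m²·s⁻²·K⁻¹] = kg·m²·s⁻²·K⁻¹
The terms do not share a single dimension (kg·m²·s⁻²·K⁻¹ vs m²·s⁻²·K⁻¹).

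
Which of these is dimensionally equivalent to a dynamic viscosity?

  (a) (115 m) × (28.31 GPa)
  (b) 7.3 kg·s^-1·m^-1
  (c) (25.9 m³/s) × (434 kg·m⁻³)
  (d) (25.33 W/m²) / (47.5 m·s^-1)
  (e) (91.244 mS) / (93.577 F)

(b)

Reference: [dynamic viscosity] = kg·m⁻¹·s⁻¹.
Each option:
  (a) [m] · [kg·m⁻¹·s⁻²] = kg·s⁻²
  (b) kg·m⁻¹·s⁻¹  ← same
  (c) [m³·s⁻¹] · [kg·m⁻³] = kg·s⁻¹
  (d) [kg·s⁻³] / [m·s⁻¹] = kg·m⁻¹·s⁻²
  (e) [kg⁻¹·m⁻²·s³·A²] / [kg⁻¹·m⁻²·s⁴·A²] = s⁻¹
Only (b) matches kg·m⁻¹·s⁻¹.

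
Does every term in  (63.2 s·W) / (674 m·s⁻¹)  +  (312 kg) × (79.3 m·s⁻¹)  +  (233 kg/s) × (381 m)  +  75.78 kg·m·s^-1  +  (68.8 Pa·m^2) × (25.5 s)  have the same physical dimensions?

Expand each in SI base units:
  (63.2 s·W) / (674 m·s⁻¹):  [kg·m²·s⁻²] / [m·s⁻¹] = kg·m·s⁻¹
  (312 kg) × (79.3 m·s⁻¹):  [kg] · [m·s⁻¹] = kg·m·s⁻¹
  (233 kg/s) × (381 m):  [kg·s⁻¹] · [m] = kg·m·s⁻¹
  75.78 kg·m·s^-1:  kg·m·s⁻¹
  (68.8 Pa·m^2) × (25.5 s):  [kg·m·s⁻²] · [s] = kg·m·s⁻¹
Every term reduces to kg·m·s⁻¹.

Yes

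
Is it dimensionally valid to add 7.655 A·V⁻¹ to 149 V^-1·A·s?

Dimensions:
  7.655 A·V⁻¹:  A·V⁻¹ = A·(J·C⁻¹)⁻¹ = kg⁻¹·m⁻²·s³·A²
  149 V^-1·A·s:  A·s·V⁻¹ = A·s·(J·C⁻¹)⁻¹ = kg⁻¹·m⁻²·s⁴·A²
kg⁻¹·m⁻²·s³·A² ≠ kg⁻¹·m⁻²·s⁴·A², so they cannot be added.

No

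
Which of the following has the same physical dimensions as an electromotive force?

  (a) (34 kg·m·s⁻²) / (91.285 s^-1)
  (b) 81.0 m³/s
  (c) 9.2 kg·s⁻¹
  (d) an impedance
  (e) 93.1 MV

(e)

Reference: [electromotive force] = kg·m²·s⁻³·A⁻¹.
Each option:
  (a) [kg·m·s⁻²] / [s⁻¹] = kg·m·s⁻¹
  (b) m³·s⁻¹
  (c) kg·s⁻¹
  (d) [impedance] = kg·m²·s⁻³·A⁻²
  (e) V = J·C⁻¹ = kg·m²·s⁻³·A⁻¹  ← same
Only (e) matches kg·m²·s⁻³·A⁻¹.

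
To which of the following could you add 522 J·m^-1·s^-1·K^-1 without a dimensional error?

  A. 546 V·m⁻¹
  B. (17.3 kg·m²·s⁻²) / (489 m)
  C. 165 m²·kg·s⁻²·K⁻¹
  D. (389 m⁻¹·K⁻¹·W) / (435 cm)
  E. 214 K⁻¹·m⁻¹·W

E.

Reference: J·s⁻¹·m⁻¹·K⁻¹ = N·m·s⁻¹·m⁻¹·K⁻¹ = kg·m·s⁻³·K⁻¹.
Each option:
  A. V·m⁻¹ = J·C⁻¹·m⁻¹ = kg·m·s⁻³·A⁻¹
  B. [kg·m²·s⁻²] / [m] = kg·m·s⁻²
  C. kg·m²·s⁻²·K⁻¹
  D. [kg·m·s⁻³·K⁻¹] / [m] = kg·s⁻³·K⁻¹
  E. W·m⁻¹·K⁻¹ = J·s⁻¹·m⁻¹·K⁻¹ = kg·m·s⁻³·K⁻¹  ← same
Only E. matches kg·m·s⁻³·K⁻¹.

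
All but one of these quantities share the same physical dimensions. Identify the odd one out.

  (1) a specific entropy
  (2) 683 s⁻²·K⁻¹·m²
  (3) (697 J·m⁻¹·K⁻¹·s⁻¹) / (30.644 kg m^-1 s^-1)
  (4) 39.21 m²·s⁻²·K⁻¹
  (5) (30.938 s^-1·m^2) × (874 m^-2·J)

(5)

In SI base units:
  (1) [specific entropy] = m²·s⁻²·K⁻¹
  (2) m²·s⁻²·K⁻¹
  (3) [kg·m·s⁻³·K⁻¹] / [kg·m⁻¹·s⁻¹] = m²·s⁻²·K⁻¹
  (4) m²·s⁻²·K⁻¹
  (5) [m²·s⁻¹] · [kg·s⁻²] = kg·m²·s⁻³
All reduce to m²·s⁻²·K⁻¹ except (5), which is kg·m²·s⁻³.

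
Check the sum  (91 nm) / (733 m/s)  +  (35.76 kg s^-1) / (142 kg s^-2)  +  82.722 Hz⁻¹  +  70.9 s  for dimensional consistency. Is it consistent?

Yes

Work out the base dimensions of each:
  (91 nm) / (733 m/s):  [m] / [m·s⁻¹] = s
  (35.76 kg s^-1) / (142 kg s^-2):  [kg·s⁻¹] / [kg·s⁻²] = s
  82.722 Hz⁻¹:  Hz⁻¹ = (s⁻¹)⁻¹ = s
  70.9 s:  s
Every term reduces to s.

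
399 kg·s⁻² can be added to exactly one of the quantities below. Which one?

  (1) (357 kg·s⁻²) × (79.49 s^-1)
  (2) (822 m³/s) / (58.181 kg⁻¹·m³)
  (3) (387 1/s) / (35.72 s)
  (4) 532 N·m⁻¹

(4)

Reference: kg·s⁻².
Each option:
  (1) [kg·s⁻²] · [s⁻¹] = kg·s⁻³
  (2) [m³·s⁻¹] / [kg⁻¹·m³] = kg·s⁻¹
  (3) [s⁻¹] / [s] = s⁻²
  (4) N·m⁻¹ = kg·m·s⁻²·m⁻¹ = kg·s⁻²  ← same
Only (4) matches kg·s⁻².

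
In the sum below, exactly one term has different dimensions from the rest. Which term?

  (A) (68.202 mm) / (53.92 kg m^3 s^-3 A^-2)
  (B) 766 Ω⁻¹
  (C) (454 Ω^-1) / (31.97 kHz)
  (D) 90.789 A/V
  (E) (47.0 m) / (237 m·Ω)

(C)

Reduce each to base SI dimensions:
  (A) [m] / [kg·m³·s⁻³·A⁻²] = kg⁻¹·m⁻²·s³·A²
  (B) Ω⁻¹ = (V·A⁻¹)⁻¹ = kg⁻¹·m⁻²·s³·A²
  (C) [kg⁻¹·m⁻²·s³·A²] / [s⁻¹] = kg⁻¹·m⁻²·s⁴·A²
  (D) A·V⁻¹ = A·(J·C⁻¹)⁻¹ = kg⁻¹·m⁻²·s³·A²
  (E) [m] / [kg·m³·s⁻³·A⁻²] = kg⁻¹·m⁻²·s³·A²
All reduce to kg⁻¹·m⁻²·s³·A² except (C), which is kg⁻¹·m⁻²·s⁴·A².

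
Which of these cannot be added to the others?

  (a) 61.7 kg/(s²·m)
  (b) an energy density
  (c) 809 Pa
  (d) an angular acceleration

Dimensions:
  (a) kg·m⁻¹·s⁻²
  (b) [energy density] = kg·m⁻¹·s⁻²
  (c) Pa = N·m⁻² = kg·m⁻¹·s⁻²
  (d) [angular acceleration] = s⁻²
All reduce to kg·m⁻¹·s⁻² except (d), which is s⁻².

(d)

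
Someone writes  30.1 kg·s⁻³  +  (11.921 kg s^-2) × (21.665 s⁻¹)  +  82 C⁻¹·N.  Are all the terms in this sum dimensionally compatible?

No

Expand each in SI base units:
  30.1 kg·s⁻³:  kg·s⁻³
  (11.921 kg s^-2) × (21.665 s⁻¹):  [kg·s⁻²] · [s⁻¹] = kg·s⁻³
  82 C⁻¹·N:  N·C⁻¹ = kg·m·s⁻²·(s·A)⁻¹ = kg·m·s⁻³·A⁻¹
The terms do not share a single dimension (kg·m·s⁻³·A⁻¹ vs kg·s⁻³).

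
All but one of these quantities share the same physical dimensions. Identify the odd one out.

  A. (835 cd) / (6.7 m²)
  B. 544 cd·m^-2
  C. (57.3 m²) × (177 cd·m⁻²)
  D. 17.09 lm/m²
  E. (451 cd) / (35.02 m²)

Dimensions:
  A. [cd] / [m²] = m⁻²·cd
  B. cd·m⁻² = m⁻²·cd
  C. [m²] · [m⁻²·cd] = cd
  D. lm·m⁻² = cd·m⁻² = m⁻²·cd
  E. [cd] / [m²] = m⁻²·cd
All reduce to m⁻²·cd except C., which is cd.

C.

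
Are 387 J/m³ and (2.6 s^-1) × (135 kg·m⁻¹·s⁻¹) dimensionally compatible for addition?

Yes

Dimensions:
  387 J/m³:  J·m⁻³ = N·m·m⁻³ = kg·m⁻¹·s⁻²
  (2.6 s^-1) × (135 kg·m⁻¹·s⁻¹):  [s⁻¹] · [kg·m⁻¹·s⁻¹] = kg·m⁻¹·s⁻²
Both are kg·m⁻¹·s⁻², so they have the same dimensions and can be added.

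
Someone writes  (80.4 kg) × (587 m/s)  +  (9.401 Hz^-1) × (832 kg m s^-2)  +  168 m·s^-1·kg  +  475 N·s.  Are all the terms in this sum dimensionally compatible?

Expand each in SI base units:
  (80.4 kg) × (587 m/s):  [kg] · [m·s⁻¹] = kg·m·s⁻¹
  (9.401 Hz^-1) × (832 kg m s^-2):  [s] · [kg·m·s⁻²] = kg·m·s⁻¹
  168 m·s^-1·kg:  kg·m·s⁻¹
  475 N·s:  N·s = kg·m·s⁻²·s = kg·m·s⁻¹
Every term reduces to kg·m·s⁻¹.

Yes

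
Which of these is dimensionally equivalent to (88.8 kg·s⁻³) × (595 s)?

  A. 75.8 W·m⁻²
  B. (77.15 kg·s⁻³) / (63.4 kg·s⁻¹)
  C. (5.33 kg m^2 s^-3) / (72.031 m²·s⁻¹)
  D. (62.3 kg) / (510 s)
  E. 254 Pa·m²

Reference: [kg·s⁻³] · [s] = kg·s⁻².
Each option:
  A. W·m⁻² = J·s⁻¹·m⁻² = kg·s⁻³
  B. [kg·s⁻³] / [kg·s⁻¹] = s⁻²
  C. [kg·m²·s⁻³] / [m²·s⁻¹] = kg·s⁻²  ← same
  D. [kg] / [s] = kg·s⁻¹
  E. Pa·m² = N·m⁻²·m² = kg·m·s⁻²
Only C. matches kg·s⁻².

C.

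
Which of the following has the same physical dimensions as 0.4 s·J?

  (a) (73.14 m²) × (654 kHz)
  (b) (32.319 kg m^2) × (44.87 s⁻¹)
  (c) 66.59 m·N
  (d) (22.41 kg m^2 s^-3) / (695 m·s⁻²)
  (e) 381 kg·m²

Reference: J·s = N·m·s = kg·m²·s⁻¹.
Each option:
  (a) [m²] · [s⁻¹] = m²·s⁻¹
  (b) [kg·m²] · [s⁻¹] = kg·m²·s⁻¹  ← same
  (c) N·m = kg·m·s⁻²·m = kg·m²·s⁻²
  (d) [kg·m²·s⁻³] / [m·s⁻²] = kg·m·s⁻¹
  (e) kg·m²
Only (b) matches kg·m²·s⁻¹.

(b)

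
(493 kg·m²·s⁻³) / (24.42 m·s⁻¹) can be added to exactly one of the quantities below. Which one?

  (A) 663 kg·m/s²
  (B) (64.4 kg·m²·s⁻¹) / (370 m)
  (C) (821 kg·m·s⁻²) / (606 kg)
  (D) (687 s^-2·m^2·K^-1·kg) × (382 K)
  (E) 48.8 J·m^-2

Reference: [kg·m²·s⁻³] / [m·s⁻¹] = kg·m·s⁻².
Each option:
  (A) kg·m·s⁻²  ← same
  (B) [kg·m²·s⁻¹] / [m] = kg·m·s⁻¹
  (C) [kg·m·s⁻²] / [kg] = m·s⁻²
  (D) [kg·m²·s⁻²·K⁻¹] · [K] = kg·m²·s⁻²
  (E) J·m⁻² = N·m·m⁻² = kg·s⁻²
Only (A) matches kg·m·s⁻².

(A)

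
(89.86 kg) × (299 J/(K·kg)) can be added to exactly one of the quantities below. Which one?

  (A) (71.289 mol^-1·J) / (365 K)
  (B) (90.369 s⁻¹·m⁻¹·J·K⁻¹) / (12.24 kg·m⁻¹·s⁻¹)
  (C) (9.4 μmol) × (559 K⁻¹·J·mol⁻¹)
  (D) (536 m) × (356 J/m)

Reference: [kg] · [m²·s⁻²·K⁻¹] = kg·m²·s⁻²·K⁻¹.
Each option:
  (A) [kg·m²·s⁻²·mol⁻¹] / [K] = kg·m²·s⁻²·K⁻¹·mol⁻¹
  (B) [kg·m·s⁻³·K⁻¹] / [kg·m⁻¹·s⁻¹] = m²·s⁻²·K⁻¹
  (C) [mol] · [kg·m²·s⁻²·K⁻¹·mol⁻¹] = kg·m²·s⁻²·K⁻¹  ← same
  (D) [m] · [kg·m·s⁻²] = kg·m²·s⁻²
Only (C) matches kg·m²·s⁻²·K⁻¹.

(C)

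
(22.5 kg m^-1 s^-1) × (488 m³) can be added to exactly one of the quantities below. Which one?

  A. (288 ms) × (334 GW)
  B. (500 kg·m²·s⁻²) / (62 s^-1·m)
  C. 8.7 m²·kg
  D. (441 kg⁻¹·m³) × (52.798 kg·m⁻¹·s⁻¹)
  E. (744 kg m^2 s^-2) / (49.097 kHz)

E.

Reference: [kg·m⁻¹·s⁻¹] · [m³] = kg·m²·s⁻¹.
Each option:
  A. [s] · [kg·m²·s⁻³] = kg·m²·s⁻²
  B. [kg·m²·s⁻²] / [m·s⁻¹] = kg·m·s⁻¹
  C. kg·m²
  D. [kg⁻¹·m³] · [kg·m⁻¹·s⁻¹] = m²·s⁻¹
  E. [kg·m²·s⁻²] / [s⁻¹] = kg·m²·s⁻¹  ← same
Only E. matches kg·m²·s⁻¹.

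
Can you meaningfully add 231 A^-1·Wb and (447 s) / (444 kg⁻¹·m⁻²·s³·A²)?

Reduce each to base SI dimensions:
  231 A^-1·Wb:  Wb·A⁻¹ = V·s·A⁻¹ = kg·m²·s⁻²·A⁻²
  (447 s) / (444 kg⁻¹·m⁻²·s³·A²):  [s] / [kg⁻¹·m⁻²·s³·A²] = kg·m²·s⁻²·A⁻²
Both are kg·m²·s⁻²·A⁻², so they have the same dimensions and can be added.

Yes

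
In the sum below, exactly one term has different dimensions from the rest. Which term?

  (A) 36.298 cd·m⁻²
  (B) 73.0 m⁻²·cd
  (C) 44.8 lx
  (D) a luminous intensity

Dimensions:
  (A) cd·m⁻² = m⁻²·cd
  (B) m⁻²·cd
  (C) lx = lm·m⁻² = m⁻²·cd
  (D) [luminous intensity] = cd
All reduce to m⁻²·cd except (D), which is cd.

(D)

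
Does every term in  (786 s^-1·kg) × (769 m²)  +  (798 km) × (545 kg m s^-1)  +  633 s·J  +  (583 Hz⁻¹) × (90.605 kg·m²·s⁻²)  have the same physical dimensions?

Yes

In SI base units:
  (786 s^-1·kg) × (769 m²):  [kg·s⁻¹] · [m²] = kg·m²·s⁻¹
  (798 km) × (545 kg m s^-1):  [m] · [kg·m·s⁻¹] = kg·m²·s⁻¹
  633 s·J:  J·s = N·m·s = kg·m²·s⁻¹
  (583 Hz⁻¹) × (90.605 kg·m²·s⁻²):  [s] · [kg·m²·s⁻²] = kg·m²·s⁻¹
Every term reduces to kg·m²·s⁻¹.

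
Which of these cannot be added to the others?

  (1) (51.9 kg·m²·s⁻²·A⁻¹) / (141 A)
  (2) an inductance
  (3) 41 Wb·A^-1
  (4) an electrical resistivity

In SI base units:
  (1) [kg·m²·s⁻²·A⁻¹] / [A] = kg·m²·s⁻²·A⁻²
  (2) [inductance] = kg·m²·s⁻²·A⁻²
  (3) Wb·A⁻¹ = V·s·A⁻¹ = kg·m²·s⁻²·A⁻²
  (4) [electrical resistivity] = kg·m³·s⁻³·A⁻²
All reduce to kg·m²·s⁻²·A⁻² except (4), which is kg·m³·s⁻³·A⁻².

(4)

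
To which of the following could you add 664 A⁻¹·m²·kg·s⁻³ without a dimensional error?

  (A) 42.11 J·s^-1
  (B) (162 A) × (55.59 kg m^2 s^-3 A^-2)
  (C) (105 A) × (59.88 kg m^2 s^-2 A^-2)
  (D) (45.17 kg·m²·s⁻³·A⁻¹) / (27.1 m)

(B)

Reference: kg·m²·s⁻³·A⁻¹.
Each option:
  (A) J·s⁻¹ = N·m·s⁻¹ = kg·m²·s⁻³
  (B) [A] · [kg·m²·s⁻³·A⁻²] = kg·m²·s⁻³·A⁻¹  ← same
  (C) [A] · [kg·m²·s⁻²·A⁻²] = kg·m²·s⁻²·A⁻¹
  (D) [kg·m²·s⁻³·A⁻¹] / [m] = kg·m·s⁻³·A⁻¹
Only (B) matches kg·m²·s⁻³·A⁻¹.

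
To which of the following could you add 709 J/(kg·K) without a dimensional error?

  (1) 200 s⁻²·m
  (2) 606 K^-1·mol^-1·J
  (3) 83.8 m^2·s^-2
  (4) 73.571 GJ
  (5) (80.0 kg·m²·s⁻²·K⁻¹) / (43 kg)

Reference: J·kg⁻¹·K⁻¹ = N·m·kg⁻¹·K⁻¹ = m²·s⁻²·K⁻¹.
Each option:
  (1) m·s⁻²
  (2) J·mol⁻¹·K⁻¹ = N·m·mol⁻¹·K⁻¹ = kg·m²·s⁻²·K⁻¹·mol⁻¹
  (3) m²·s⁻²
  (4) J = N·m = kg·m²·s⁻²
  (5) [kg·m²·s⁻²·K⁻¹] / [kg] = m²·s⁻²·K⁻¹  ← same
Only (5) matches m²·s⁻²·K⁻¹.

(5)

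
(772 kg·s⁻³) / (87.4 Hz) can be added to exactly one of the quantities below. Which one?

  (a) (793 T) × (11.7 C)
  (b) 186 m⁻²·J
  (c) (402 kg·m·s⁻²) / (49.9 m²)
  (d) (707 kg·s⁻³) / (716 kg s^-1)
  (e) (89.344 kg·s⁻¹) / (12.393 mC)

Reference: [kg·s⁻³] / [s⁻¹] = kg·s⁻².
Each option:
  (a) [kg·s⁻²·A⁻¹] · [s·A] = kg·s⁻¹
  (b) J·m⁻² = N·m·m⁻² = kg·s⁻²  ← same
  (c) [kg·m·s⁻²] / [m²] = kg·m⁻¹·s⁻²
  (d) [kg·s⁻³] / [kg·s⁻¹] = s⁻²
  (e) [kg·s⁻¹] / [s·A] = kg·s⁻²·A⁻¹
Only (b) matches kg·s⁻².

(b)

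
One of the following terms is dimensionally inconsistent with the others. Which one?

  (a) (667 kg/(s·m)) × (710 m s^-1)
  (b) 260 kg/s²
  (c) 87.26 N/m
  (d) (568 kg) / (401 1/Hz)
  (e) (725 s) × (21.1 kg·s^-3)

Work out the base dimensions of each:
  (a) [kg·m⁻¹·s⁻¹] · [m·s⁻¹] = kg·s⁻²
  (b) kg·s⁻²
  (c) N·m⁻¹ = kg·m·s⁻²·m⁻¹ = kg·s⁻²
  (d) [kg] / [s] = kg·s⁻¹
  (e) [s] · [kg·s⁻³] = kg·s⁻²
All reduce to kg·s⁻² except (d), which is kg·s⁻¹.

(d)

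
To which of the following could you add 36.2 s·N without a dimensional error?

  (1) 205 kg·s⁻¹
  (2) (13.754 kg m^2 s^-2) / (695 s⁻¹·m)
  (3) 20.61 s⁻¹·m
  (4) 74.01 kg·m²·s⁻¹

Reference: N·s = kg·m·s⁻²·s = kg·m·s⁻¹.
Each option:
  (1) kg·s⁻¹
  (2) [kg·m²·s⁻²] / [m·s⁻¹] = kg·m·s⁻¹  ← same
  (3) m·s⁻¹
  (4) kg·m²·s⁻¹
Only (2) matches kg·m·s⁻¹.

(2)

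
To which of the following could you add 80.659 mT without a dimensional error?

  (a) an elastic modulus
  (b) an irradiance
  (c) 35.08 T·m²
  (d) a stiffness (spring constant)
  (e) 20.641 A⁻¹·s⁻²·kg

(e)

Reference: T = Wb·m⁻² = kg·s⁻²·A⁻¹.
Each option:
  (a) [elastic modulus] = kg·m⁻¹·s⁻²
  (b) [irradiance] = kg·s⁻³
  (c) T·m² = Wb·m⁻²·m² = kg·m²·s⁻²·A⁻¹
  (d) [stiffness (spring constant)] = kg·s⁻²
  (e) kg·s⁻²·A⁻¹  ← same
Only (e) matches kg·s⁻²·A⁻¹.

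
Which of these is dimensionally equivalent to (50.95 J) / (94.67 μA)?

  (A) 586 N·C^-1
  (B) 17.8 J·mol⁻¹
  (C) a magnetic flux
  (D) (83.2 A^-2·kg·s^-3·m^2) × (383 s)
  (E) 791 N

(C)

Reference: [kg·m²·s⁻²] / [A] = kg·m²·s⁻²·A⁻¹.
Each option:
  (A) N·C⁻¹ = kg·m·s⁻²·(s·A)⁻¹ = kg·m·s⁻³·A⁻¹
  (B) J·mol⁻¹ = N·m·mol⁻¹ = kg·m²·s⁻²·mol⁻¹
  (C) [magnetic flux] = kg·m²·s⁻²·A⁻¹  ← same
  (D) [kg·m²·s⁻³·A⁻²] · [s] = kg·m²·s⁻²·A⁻²
  (E) N = kg·m·s⁻²
Only (C) matches kg·m²·s⁻²·A⁻¹.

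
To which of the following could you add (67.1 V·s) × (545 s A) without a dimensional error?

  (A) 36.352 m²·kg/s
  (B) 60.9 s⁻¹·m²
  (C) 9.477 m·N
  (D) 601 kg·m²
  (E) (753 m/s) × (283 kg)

(A)

Reference: [kg·m²·s⁻²·A⁻¹] · [s·A] = kg·m²·s⁻¹.
Each option:
  (A) kg·m²·s⁻¹  ← same
  (B) m²·s⁻¹
  (C) N·m = kg·m·s⁻²·m = kg·m²·s⁻²
  (D) kg·m²
  (E) [m·s⁻¹] · [kg] = kg·m·s⁻¹
Only (A) matches kg·m²·s⁻¹.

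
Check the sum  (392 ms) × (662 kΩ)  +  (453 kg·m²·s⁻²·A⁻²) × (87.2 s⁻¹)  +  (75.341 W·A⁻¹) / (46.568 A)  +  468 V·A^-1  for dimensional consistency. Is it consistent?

In SI base units:
  (392 ms) × (662 kΩ):  [s] · [kg·m²·s⁻³·A⁻²] = kg·m²·s⁻²·A⁻²
  (453 kg·m²·s⁻²·A⁻²) × (87.2 s⁻¹):  [kg·m²·s⁻²·A⁻²] · [s⁻¹] = kg·m²·s⁻³·A⁻²
  (75.341 W·A⁻¹) / (46.568 A):  [kg·m²·s⁻³·A⁻¹] / [A] = kg·m²·s⁻³·A⁻²
  468 V·A^-1:  V·A⁻¹ = J·C⁻¹·A⁻¹ = kg·m²·s⁻³·A⁻²
The terms do not share a single dimension (kg·m²·s⁻²·A⁻² vs kg·m²·s⁻³·A⁻²).

No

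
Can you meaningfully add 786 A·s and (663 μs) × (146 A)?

Reduce each to base SI dimensions:
  786 A·s:  A·s = s·A
  (663 μs) × (146 A):  [s] · [A] = s·A
Both are s·A, so they have the same dimensions and can be added.

Yes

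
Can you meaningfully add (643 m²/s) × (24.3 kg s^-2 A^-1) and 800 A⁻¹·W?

Yes

In SI base units:
  (643 m²/s) × (24.3 kg s^-2 A^-1):  [m²·s⁻¹] · [kg·s⁻²·A⁻¹] = kg·m²·s⁻³·A⁻¹
  800 A⁻¹·W:  W·A⁻¹ = J·s⁻¹·A⁻¹ = kg·m²·s⁻³·A⁻¹
Both are kg·m²·s⁻³·A⁻¹, so they have the same dimensions and can be added.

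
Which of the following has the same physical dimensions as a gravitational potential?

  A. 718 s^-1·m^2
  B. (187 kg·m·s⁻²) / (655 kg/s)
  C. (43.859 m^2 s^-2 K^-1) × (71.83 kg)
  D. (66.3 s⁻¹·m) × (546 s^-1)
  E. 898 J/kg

Reference: [gravitational potential] = m²·s⁻².
Each option:
  A. m²·s⁻¹
  B. [kg·m·s⁻²] / [kg·s⁻¹] = m·s⁻¹
  C. [m²·s⁻²·K⁻¹] · [kg] = kg·m²·s⁻²·K⁻¹
  D. [m·s⁻¹] · [s⁻¹] = m·s⁻²
  E. J·kg⁻¹ = N·m·kg⁻¹ = m²·s⁻²  ← same
Only E. matches m²·s⁻².

E.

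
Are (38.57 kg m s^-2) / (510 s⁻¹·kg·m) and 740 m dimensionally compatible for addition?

No

In SI base units:
  (38.57 kg m s^-2) / (510 s⁻¹·kg·m):  [kg·m·s⁻²] / [kg·m·s⁻¹] = s⁻¹
  740 m:  m
s⁻¹ ≠ m, so they cannot be added.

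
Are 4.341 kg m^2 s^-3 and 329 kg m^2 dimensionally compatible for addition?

Work out the base dimensions of each:
  4.341 kg m^2 s^-3:  kg·m²·s⁻³
  329 kg m^2:  kg·m²
kg·m²·s⁻³ ≠ kg·m², so they cannot be added.

No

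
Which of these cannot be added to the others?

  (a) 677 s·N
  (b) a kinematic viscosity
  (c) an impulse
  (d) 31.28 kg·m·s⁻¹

Work out the base dimensions of each:
  (a) N·s = kg·m·s⁻²·s = kg·m·s⁻¹
  (b) [kinematic viscosity] = m²·s⁻¹
  (c) [impulse] = kg·m·s⁻¹
  (d) kg·m·s⁻¹
All reduce to kg·m·s⁻¹ except (b), which is m²·s⁻¹.

(b)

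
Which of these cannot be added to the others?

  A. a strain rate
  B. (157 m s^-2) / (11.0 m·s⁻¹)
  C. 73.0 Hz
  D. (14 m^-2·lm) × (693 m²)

D.

Work out the base dimensions of each:
  A. [strain rate] = s⁻¹
  B. [m·s⁻²] / [m·s⁻¹] = s⁻¹
  C. Hz = s⁻¹
  D. [m⁻²·cd] · [m²] = cd
All reduce to s⁻¹ except D., which is cd.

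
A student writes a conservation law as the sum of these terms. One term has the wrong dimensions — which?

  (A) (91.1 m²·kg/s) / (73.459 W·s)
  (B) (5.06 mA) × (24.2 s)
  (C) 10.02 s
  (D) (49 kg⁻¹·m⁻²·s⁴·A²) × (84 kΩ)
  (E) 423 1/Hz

Reduce each to base SI dimensions:
  (A) [kg·m²·s⁻¹] / [kg·m²·s⁻²] = s
  (B) [A] · [s] = s·A
  (C) s
  (D) [kg⁻¹·m⁻²·s⁴·A²] · [kg·m²·s⁻³·A⁻²] = s
  (E) Hz⁻¹ = (s⁻¹)⁻¹ = s
All reduce to s except (B), which is s·A.

(B)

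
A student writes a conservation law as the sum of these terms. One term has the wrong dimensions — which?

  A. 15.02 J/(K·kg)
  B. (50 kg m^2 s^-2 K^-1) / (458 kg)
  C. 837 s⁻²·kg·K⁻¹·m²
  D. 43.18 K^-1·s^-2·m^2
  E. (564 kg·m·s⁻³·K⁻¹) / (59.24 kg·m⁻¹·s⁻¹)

C.

Work out the base dimensions of each:
  A. J·kg⁻¹·K⁻¹ = N·m·kg⁻¹·K⁻¹ = m²·s⁻²·K⁻¹
  B. [kg·m²·s⁻²·K⁻¹] / [kg] = m²·s⁻²·K⁻¹
  C. kg·m²·s⁻²·K⁻¹
  D. m²·s⁻²·K⁻¹
  E. [kg·m·s⁻³·K⁻¹] / [kg·m⁻¹·s⁻¹] = m²·s⁻²·K⁻¹
All reduce to m²·s⁻²·K⁻¹ except C., which is kg·m²·s⁻²·K⁻¹.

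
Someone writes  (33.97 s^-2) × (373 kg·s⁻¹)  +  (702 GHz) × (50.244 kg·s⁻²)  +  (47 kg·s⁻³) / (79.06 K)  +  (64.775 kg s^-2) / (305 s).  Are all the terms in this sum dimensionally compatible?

No

Work out the base dimensions of each:
  (33.97 s^-2) × (373 kg·s⁻¹):  [s⁻²] · [kg·s⁻¹] = kg·s⁻³
  (702 GHz) × (50.244 kg·s⁻²):  [s⁻¹] · [kg·s⁻²] = kg·s⁻³
  (47 kg·s⁻³) / (79.06 K):  [kg·s⁻³] / [K] = kg·s⁻³·K⁻¹
  (64.775 kg s^-2) / (305 s):  [kg·s⁻²] / [s] = kg·s⁻³
The terms do not share a single dimension (kg·s⁻³ vs kg·s⁻³·K⁻¹).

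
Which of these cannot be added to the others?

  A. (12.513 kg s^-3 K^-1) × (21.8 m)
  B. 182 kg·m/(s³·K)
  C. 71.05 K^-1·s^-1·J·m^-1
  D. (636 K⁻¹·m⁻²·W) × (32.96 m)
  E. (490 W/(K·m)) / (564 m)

Dimensions:
  A. [kg·s⁻³·K⁻¹] · [m] = kg·m·s⁻³·K⁻¹
  B. kg·m·s⁻³·K⁻¹
  C. J·s⁻¹·m⁻¹·K⁻¹ = N·m·s⁻¹·m⁻¹·K⁻¹ = kg·m·s⁻³·K⁻¹
  D. [kg·s⁻³·K⁻¹] · [m] = kg·m·s⁻³·K⁻¹
  E. [kg·m·s⁻³·K⁻¹] / [m] = kg·s⁻³·K⁻¹
All reduce to kg·m·s⁻³·K⁻¹ except E., which is kg·s⁻³·K⁻¹.

E.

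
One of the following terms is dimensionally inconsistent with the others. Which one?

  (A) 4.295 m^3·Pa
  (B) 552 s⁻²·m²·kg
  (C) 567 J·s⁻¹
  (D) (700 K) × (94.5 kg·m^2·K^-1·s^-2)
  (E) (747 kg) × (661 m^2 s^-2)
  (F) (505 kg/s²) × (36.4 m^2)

(C)

Work out the base dimensions of each:
  (A) Pa·m³ = N·m⁻²·m³ = kg·m²·s⁻²
  (B) kg·m²·s⁻²
  (C) J·s⁻¹ = N·m·s⁻¹ = kg·m²·s⁻³
  (D) [K] · [kg·m²·s⁻²·K⁻¹] = kg·m²·s⁻²
  (E) [kg] · [m²·s⁻²] = kg·m²·s⁻²
  (F) [kg·s⁻²] · [m²] = kg·m²·s⁻²
All reduce to kg·m²·s⁻² except (C), which is kg·m²·s⁻³.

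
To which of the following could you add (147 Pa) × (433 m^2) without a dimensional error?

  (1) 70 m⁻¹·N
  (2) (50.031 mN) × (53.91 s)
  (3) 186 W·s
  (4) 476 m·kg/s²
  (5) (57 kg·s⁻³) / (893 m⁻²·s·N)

Reference: [kg·m⁻¹·s⁻²] · [m²] = kg·m·s⁻².
Each option:
  (1) N·m⁻¹ = kg·m·s⁻²·m⁻¹ = kg·s⁻²
  (2) [kg·m·s⁻²] · [s] = kg·m·s⁻¹
  (3) W·s = J·s⁻¹·s = kg·m²·s⁻²
  (4) kg·m·s⁻²  ← same
  (5) [kg·s⁻³] / [kg·m⁻¹·s⁻¹] = m·s⁻²
Only (4) matches kg·m·s⁻².

(4)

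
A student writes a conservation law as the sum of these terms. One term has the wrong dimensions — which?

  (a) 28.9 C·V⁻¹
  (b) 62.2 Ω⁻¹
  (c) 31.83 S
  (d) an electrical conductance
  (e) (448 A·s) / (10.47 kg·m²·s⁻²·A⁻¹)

Dimensions:
  (a) C·V⁻¹ = s·A·(J·C⁻¹)⁻¹ = kg⁻¹·m⁻²·s⁴·A²
  (b) Ω⁻¹ = (V·A⁻¹)⁻¹ = kg⁻¹·m⁻²·s³·A²
  (c) S = Ω⁻¹ = kg⁻¹·m⁻²·s³·A²
  (d) [electrical conductance] = kg⁻¹·m⁻²·s³·A²
  (e) [s·A] / [kg·m²·s⁻²·A⁻¹] = kg⁻¹·m⁻²·s³·A²
All reduce to kg⁻¹·m⁻²·s³·A² except (a), which is kg⁻¹·m⁻²·s⁴·A².

(a)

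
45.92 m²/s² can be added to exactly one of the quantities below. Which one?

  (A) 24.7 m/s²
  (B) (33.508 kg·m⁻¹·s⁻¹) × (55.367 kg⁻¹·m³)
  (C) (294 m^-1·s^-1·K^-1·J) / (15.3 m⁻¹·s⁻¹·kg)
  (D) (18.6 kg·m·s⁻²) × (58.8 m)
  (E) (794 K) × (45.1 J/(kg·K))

Reference: m²·s⁻².
Each option:
  (A) m·s⁻²
  (B) [kg·m⁻¹·s⁻¹] · [kg⁻¹·m³] = m²·s⁻¹
  (C) [kg·m·s⁻³·K⁻¹] / [kg·m⁻¹·s⁻¹] = m²·s⁻²·K⁻¹
  (D) [kg·m·s⁻²] · [m] = kg·m²·s⁻²
  (E) [K] · [m²·s⁻²·K⁻¹] = m²·s⁻²  ← same
Only (E) matches m²·s⁻².

(E)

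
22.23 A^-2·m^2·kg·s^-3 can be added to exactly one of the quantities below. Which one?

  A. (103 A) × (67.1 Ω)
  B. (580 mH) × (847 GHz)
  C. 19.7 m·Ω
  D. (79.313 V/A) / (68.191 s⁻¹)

B.

Reference: kg·m²·s⁻³·A⁻².
Each option:
  A. [A] · [kg·m²·s⁻³·A⁻²] = kg·m²·s⁻³·A⁻¹
  B. [kg·m²·s⁻²·A⁻²] · [s⁻¹] = kg·m²·s⁻³·A⁻²  ← same
  C. Ω·m = V·A⁻¹·m = kg·m³·s⁻³·A⁻²
  D. [kg·m²·s⁻³·A⁻²] / [s⁻¹] = kg·m²·s⁻²·A⁻²
Only B. matches kg·m²·s⁻³·A⁻².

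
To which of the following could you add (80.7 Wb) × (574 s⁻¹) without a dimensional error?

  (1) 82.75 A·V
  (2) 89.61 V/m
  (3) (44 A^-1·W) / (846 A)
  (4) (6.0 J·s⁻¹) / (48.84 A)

(4)

Reference: [kg·m²·s⁻²·A⁻¹] · [s⁻¹] = kg·m²·s⁻³·A⁻¹.
Each option:
  (1) V·A = J·C⁻¹·A = kg·m²·s⁻³
  (2) V·m⁻¹ = J·C⁻¹·m⁻¹ = kg·m·s⁻³·A⁻¹
  (3) [kg·m²·s⁻³·A⁻¹] / [A] = kg·m²·s⁻³·A⁻²
  (4) [kg·m²·s⁻³] / [A] = kg·m²·s⁻³·A⁻¹  ← same
Only (4) matches kg·m²·s⁻³·A⁻¹.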